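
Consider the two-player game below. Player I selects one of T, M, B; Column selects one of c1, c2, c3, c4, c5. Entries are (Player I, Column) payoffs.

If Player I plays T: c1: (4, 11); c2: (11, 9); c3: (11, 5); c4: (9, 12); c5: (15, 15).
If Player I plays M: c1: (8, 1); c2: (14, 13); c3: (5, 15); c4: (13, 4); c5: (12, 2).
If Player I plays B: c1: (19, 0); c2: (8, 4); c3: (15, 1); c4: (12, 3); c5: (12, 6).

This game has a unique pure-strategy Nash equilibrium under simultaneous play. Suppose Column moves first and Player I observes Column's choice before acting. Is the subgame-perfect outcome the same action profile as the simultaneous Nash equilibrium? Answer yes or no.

yes

Backward induction with Column moving first.
- c1: Player I compares 4, 8, 19 and picks B; Column would get 0.
- c2: Player I compares 11, 14, 8 and picks M; Column would get 13.
- c3: Player I compares 11, 5, 15 and picks B; Column would get 1.
- c4: Player I compares 9, 13, 12 and picks M; Column would get 4.
- c5: Player I compares 15, 12, 12 and picks T; Column would get 15.
Column's induced payoffs are 0, 13, 1, 4, 15, so Column commits to c5. Subgame-perfect outcome: (T, c5) with payoffs (15, 15).
For the simultaneous game, intersect best replies.
Player I's best replies: c1→B; c2→M; c3→B; c4→M; c5→T.
Column's best replies: T→c5; M→c3; B→c5.
The unique mutual best reply is (T, c5), giving (15, 15).
Sequential outcome (T, c5) coincides with the Nash profile (T, c5).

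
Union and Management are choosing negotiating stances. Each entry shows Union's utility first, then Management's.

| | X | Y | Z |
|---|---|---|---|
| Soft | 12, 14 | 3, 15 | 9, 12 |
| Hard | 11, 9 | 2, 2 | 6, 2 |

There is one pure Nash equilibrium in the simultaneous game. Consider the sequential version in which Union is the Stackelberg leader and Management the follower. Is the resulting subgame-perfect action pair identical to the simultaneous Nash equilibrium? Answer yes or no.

no

Management best-responds to each possible Union move:
- Soft → Management plays Y (best of 14, 15, 12); Union gets 3.
- Hard → Management plays X (best of 9, 2, 2); Union gets 11.
Maximizing over 3, 11, Union chooses Hard. Subgame-perfect outcome: (Hard, X) with payoffs (11, 9).
Now find the simultaneous Nash equilibrium.
Union's best replies: X→Soft; Y→Soft; Z→Soft.
Management's best replies: Soft→Y; Hard→X.
The unique mutual best reply is (Soft, Y), giving (3, 15).
Sequential outcome (Hard, X) differs from the Nash profile (Soft, Y).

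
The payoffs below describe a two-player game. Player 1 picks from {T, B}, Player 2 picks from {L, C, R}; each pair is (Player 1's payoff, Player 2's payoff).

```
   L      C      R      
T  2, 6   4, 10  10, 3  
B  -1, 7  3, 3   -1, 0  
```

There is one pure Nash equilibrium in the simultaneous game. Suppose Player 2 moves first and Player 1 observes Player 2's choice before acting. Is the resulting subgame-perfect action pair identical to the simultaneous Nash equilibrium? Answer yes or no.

Work backward from Player 1's decision.
- L → Player 1 plays T (best of 2, -1); Player 2 gets 6.
- C → Player 1 plays T (best of 4, 3); Player 2 gets 10.
- R → Player 1 plays T (best of 10, -1); Player 2 gets 3.
Player 2's induced payoffs are 6, 10, 3, so Player 2 commits to C. Subgame-perfect outcome: (T, C) with payoffs (4, 10).
Under simultaneous play:
Player 1's best replies: L→T; C→T; R→T.
Player 2's best replies: T→C; B→L.
The unique mutual best reply is (T, C), giving (4, 10).
Sequential outcome (T, C) coincides with the Nash profile (T, C).

yes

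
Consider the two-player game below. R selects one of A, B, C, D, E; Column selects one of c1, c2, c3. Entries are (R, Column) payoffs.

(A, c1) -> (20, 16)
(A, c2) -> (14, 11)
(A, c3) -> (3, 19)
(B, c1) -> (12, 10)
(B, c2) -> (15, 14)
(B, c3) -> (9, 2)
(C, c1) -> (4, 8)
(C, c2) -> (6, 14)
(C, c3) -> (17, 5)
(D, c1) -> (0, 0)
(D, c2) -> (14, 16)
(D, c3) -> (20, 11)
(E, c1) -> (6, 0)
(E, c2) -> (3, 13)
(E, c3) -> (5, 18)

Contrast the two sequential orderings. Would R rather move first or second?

second

If R leads: Column's best replies are A→c3, B→c2, C→c2, D→c2, E→c3; R's induced payoffs 3, 15, 6, 14, 5; outcome (B, c2), payoffs (15, 14).
If Column leads: R's best replies are c1→A, c2→B, c3→D; Column's induced payoffs 16, 14, 11; outcome (A, c1), payoffs (20, 16).
R gets 15 moving first and 20 moving second, so R prefers to move second.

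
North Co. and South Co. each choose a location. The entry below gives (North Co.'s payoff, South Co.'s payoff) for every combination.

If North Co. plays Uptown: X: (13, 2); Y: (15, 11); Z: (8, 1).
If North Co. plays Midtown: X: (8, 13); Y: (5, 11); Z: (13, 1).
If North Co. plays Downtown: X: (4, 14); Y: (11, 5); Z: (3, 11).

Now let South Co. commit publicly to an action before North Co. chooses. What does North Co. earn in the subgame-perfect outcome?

North Co. best-responds to each possible South Co. move:
- X → North Co. plays Uptown (best of 13, 8, 4); South Co. gets 2.
- Y → North Co. plays Uptown (best of 15, 5, 11); South Co. gets 11.
- Z → North Co. plays Midtown (best of 8, 13, 3); South Co. gets 1.
Among 2, 11, 1, the best is 11 at Y. Subgame-perfect outcome: (Uptown, Y) with payoffs (15, 11).

15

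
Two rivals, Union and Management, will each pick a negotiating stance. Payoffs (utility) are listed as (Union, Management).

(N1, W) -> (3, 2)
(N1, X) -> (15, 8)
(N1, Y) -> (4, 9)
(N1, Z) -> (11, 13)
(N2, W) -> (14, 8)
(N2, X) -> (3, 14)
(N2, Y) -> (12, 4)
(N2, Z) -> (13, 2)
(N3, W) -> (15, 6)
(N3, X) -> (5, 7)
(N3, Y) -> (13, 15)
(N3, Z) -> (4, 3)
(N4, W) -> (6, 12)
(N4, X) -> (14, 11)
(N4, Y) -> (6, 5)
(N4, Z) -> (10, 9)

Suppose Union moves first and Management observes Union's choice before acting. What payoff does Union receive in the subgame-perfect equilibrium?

Backward induction with Union moving first.
- N1: Management compares 2, 8, 9, 13 and picks Z; Union would get 11.
- N2: Management compares 8, 14, 4, 2 and picks X; Union would get 3.
- N3: Management compares 6, 7, 15, 3 and picks Y; Union would get 13.
- N4: Management compares 12, 11, 5, 9 and picks W; Union would get 6.
Among 11, 3, 13, 6, the best is 13 at N3. Subgame-perfect outcome: (N3, Y) with payoffs (13, 15).

13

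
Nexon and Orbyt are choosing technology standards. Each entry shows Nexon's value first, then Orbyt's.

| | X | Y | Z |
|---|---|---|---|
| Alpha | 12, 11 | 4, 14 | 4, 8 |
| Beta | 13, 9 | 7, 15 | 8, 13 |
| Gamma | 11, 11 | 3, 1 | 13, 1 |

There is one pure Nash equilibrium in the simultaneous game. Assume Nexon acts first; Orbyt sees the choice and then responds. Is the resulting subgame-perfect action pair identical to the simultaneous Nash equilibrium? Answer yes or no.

no

Orbyt best-responds to each possible Nexon move:
- Alpha: BR = Y, leader payoff 4.
- Beta: BR = Y, leader payoff 7.
- Gamma: BR = X, leader payoff 11.
Maximizing over 4, 7, 11, Nexon chooses Gamma. Subgame-perfect outcome: (Gamma, X) with payoffs (11, 11).
Now find the simultaneous Nash equilibrium.
Nexon's best replies: X→Beta; Y→Beta; Z→Gamma.
Orbyt's best replies: Alpha→Y; Beta→Y; Gamma→X.
The unique mutual best reply is (Beta, Y), giving (7, 15).
Sequential outcome (Gamma, X) differs from the Nash profile (Beta, Y).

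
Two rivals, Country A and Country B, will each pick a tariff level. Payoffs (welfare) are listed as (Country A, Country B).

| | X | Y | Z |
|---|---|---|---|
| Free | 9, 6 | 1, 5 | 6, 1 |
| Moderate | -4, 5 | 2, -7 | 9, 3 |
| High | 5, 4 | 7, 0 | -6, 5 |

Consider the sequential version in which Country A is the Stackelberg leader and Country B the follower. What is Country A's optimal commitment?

Free

Country B best-responds to each possible Country A move:
- Free: Country B compares 6, 5, 1 and picks X; Country A would get 9.
- Moderate: Country B compares 5, -7, 3 and picks X; Country A would get -4.
- High: Country B compares 4, 0, 5 and picks Z; Country A would get -6.
Country A's induced payoffs are 9, -4, -6, so Country A commits to Free. Subgame-perfect outcome: (Free, X) with payoffs (9, 6).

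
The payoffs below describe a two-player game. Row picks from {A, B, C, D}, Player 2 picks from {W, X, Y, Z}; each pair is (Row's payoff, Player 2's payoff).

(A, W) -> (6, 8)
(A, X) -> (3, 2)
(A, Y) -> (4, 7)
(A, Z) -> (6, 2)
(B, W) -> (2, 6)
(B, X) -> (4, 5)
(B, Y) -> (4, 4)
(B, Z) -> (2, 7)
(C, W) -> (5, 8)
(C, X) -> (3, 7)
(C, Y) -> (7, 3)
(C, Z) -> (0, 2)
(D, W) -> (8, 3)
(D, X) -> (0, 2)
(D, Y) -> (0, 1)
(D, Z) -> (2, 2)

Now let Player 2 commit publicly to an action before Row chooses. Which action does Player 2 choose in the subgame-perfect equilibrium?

X

Backward induction with Player 2 moving first.
- W → Row plays D (best of 6, 2, 5, 8); Player 2 gets 3.
- X → Row plays B (best of 3, 4, 3, 0); Player 2 gets 5.
- Y → Row plays C (best of 4, 4, 7, 0); Player 2 gets 3.
- Z → Row plays A (best of 6, 2, 0, 2); Player 2 gets 2.
Maximizing over 3, 5, 3, 2, Player 2 chooses X. Subgame-perfect outcome: (B, X) with payoffs (4, 5).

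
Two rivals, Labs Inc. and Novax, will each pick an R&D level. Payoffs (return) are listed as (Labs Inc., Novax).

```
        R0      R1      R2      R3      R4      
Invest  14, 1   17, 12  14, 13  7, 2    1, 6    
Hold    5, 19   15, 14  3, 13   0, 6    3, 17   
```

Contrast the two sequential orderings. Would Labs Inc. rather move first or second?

If Labs Inc. leads: Novax's best replies are Invest→R2, Hold→R0; Labs Inc.'s induced payoffs 14, 5; outcome (Invest, R2), payoffs (14, 13).
If Novax leads: Labs Inc.'s best replies are R0→Invest, R1→Invest, R2→Invest, R3→Invest, R4→Hold; Novax's induced payoffs 1, 12, 13, 2, 17; outcome (Hold, R4), payoffs (3, 17).
Labs Inc. gets 14 moving first and 3 moving second, so Labs Inc. prefers to move first.

first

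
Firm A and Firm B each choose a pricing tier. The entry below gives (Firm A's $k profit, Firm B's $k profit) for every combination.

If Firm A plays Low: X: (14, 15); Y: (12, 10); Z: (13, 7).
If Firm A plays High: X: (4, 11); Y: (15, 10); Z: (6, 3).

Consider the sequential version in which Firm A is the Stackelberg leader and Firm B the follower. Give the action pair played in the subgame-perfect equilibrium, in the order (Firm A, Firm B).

(Low, X)

Backward induction with Firm A moving first.
- Low: Firm B compares 15, 10, 7 and picks X; Firm A would get 14.
- High: Firm B compares 11, 10, 3 and picks X; Firm A would get 4.
Firm A's induced payoffs are 14, 4, so Firm A commits to Low. Subgame-perfect outcome: (Low, X) with payoffs (14, 15).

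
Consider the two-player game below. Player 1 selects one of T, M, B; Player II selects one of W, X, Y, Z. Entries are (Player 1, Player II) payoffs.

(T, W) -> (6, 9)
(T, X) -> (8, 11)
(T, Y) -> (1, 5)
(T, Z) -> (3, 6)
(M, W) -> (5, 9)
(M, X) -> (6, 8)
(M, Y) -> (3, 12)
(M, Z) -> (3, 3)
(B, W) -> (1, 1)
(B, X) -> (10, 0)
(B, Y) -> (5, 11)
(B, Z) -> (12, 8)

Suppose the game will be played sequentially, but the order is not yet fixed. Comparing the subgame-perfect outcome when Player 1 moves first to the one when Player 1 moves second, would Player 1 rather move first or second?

first

If Player 1 leads: Player II's best replies are T→X, M→Y, B→Y; Player 1's induced payoffs 8, 3, 5; outcome (T, X), payoffs (8, 11).
If Player II leads: Player 1's best replies are W→T, X→B, Y→B, Z→B; Player II's induced payoffs 9, 0, 11, 8; outcome (B, Y), payoffs (5, 11).
Player 1 gets 8 moving first and 5 moving second, so Player 1 prefers to move first.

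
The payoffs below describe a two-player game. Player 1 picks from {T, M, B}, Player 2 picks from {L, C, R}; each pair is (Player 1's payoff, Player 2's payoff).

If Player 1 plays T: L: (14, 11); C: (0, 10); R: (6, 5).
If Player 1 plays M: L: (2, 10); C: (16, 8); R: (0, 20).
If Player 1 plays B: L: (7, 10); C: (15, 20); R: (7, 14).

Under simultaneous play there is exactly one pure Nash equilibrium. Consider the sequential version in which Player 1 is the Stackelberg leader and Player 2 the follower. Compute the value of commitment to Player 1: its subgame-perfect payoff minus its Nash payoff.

Solve by backward induction (Player 1 leads).
- T: BR = L, leader payoff 14.
- M: BR = R, leader payoff 0.
- B: BR = C, leader payoff 15.
Among 14, 0, 15, the best is 15 at B. Subgame-perfect outcome: (B, C) with payoffs (15, 20).
For the simultaneous game, intersect best replies.
Player 1's best replies: L→T; C→M; R→B.
Player 2's best replies: T→L; M→R; B→C.
The unique mutual best reply is (T, L), giving (14, 11).
Player 1's commitment gain: 15 − 14 = 1.

1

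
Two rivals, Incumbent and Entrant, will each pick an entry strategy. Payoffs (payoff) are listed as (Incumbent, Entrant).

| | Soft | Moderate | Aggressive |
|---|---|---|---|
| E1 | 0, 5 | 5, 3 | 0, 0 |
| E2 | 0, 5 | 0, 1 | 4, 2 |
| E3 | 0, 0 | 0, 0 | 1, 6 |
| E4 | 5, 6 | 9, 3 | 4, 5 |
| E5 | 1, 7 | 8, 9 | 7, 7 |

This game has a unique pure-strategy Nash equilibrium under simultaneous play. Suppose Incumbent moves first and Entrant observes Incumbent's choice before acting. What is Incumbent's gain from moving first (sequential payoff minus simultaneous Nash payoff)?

3

Work backward from Entrant's decision.
- E1: Entrant compares 5, 3, 0 and picks Soft; Incumbent would get 0.
- E2: Entrant compares 5, 1, 2 and picks Soft; Incumbent would get 0.
- E3: Entrant compares 0, 0, 6 and picks Aggressive; Incumbent would get 1.
- E4: Entrant compares 6, 3, 5 and picks Soft; Incumbent would get 5.
- E5: Entrant compares 7, 9, 7 and picks Moderate; Incumbent would get 8.
Among 0, 0, 1, 5, 8, the best is 8 at E5. Subgame-perfect outcome: (E5, Moderate) with payoffs (8, 9).
Under simultaneous play:
Incumbent's best replies: Soft→E4; Moderate→E4; Aggressive→E5.
Entrant's best replies: E1→Soft; E2→Soft; E3→Aggressive; E4→Soft; E5→Moderate.
The unique mutual best reply is (E4, Soft), giving (5, 6).
Incumbent's commitment gain: 8 − 5 = 3.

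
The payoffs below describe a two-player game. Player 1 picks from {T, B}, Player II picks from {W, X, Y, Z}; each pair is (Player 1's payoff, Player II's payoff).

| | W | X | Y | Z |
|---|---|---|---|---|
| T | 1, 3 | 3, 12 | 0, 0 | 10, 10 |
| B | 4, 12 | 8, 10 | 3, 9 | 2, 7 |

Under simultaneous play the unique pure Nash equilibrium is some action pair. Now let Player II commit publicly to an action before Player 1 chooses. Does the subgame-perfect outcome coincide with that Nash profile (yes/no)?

yes

Backward induction with Player II moving first.
- W: Player 1 compares 1, 4 and picks B; Player II would get 12.
- X: Player 1 compares 3, 8 and picks B; Player II would get 10.
- Y: Player 1 compares 0, 3 and picks B; Player II would get 9.
- Z: Player 1 compares 10, 2 and picks T; Player II would get 10.
Maximizing over 12, 10, 9, 10, Player II chooses W. Subgame-perfect outcome: (B, W) with payoffs (4, 12).
For the simultaneous game, intersect best replies.
Player 1's best replies: W→B; X→B; Y→B; Z→T.
Player II's best replies: T→X; B→W.
Only (B, W) has each player best-responding; Nash payoffs (4, 12).
Sequential outcome (B, W) coincides with the Nash profile (B, W).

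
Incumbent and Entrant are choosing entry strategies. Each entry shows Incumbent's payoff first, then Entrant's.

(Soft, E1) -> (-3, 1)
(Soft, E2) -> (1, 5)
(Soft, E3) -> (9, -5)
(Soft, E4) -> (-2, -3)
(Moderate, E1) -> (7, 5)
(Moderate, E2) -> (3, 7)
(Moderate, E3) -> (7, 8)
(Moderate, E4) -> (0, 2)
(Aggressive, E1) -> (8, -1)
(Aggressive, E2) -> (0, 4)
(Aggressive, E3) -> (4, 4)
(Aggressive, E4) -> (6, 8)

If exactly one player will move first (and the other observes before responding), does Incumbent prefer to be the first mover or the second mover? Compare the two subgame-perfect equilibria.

If Incumbent leads: Entrant's best replies are Soft→E2, Moderate→E3, Aggressive→E4; Incumbent's induced payoffs 1, 7, 6; outcome (Moderate, E3), payoffs (7, 8).
If Entrant leads: Incumbent's best replies are E1→Aggressive, E2→Moderate, E3→Soft, E4→Aggressive; Entrant's induced payoffs -1, 7, -5, 8; outcome (Aggressive, E4), payoffs (6, 8).
Incumbent gets 7 moving first and 6 moving second, so Incumbent prefers to move first.

first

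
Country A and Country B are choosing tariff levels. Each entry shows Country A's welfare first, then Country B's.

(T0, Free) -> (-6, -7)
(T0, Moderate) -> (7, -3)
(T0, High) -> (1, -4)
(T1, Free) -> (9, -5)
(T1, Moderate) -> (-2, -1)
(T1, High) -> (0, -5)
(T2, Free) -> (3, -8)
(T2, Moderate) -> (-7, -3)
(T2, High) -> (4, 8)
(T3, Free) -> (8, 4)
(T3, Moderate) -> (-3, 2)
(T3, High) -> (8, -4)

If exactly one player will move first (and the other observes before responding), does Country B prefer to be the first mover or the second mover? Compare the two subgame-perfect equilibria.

If Country A leads: Country B's best replies are T0→Moderate, T1→Moderate, T2→High, T3→Free; Country A's induced payoffs 7, -2, 4, 8; outcome (T3, Free), payoffs (8, 4).
If Country B leads: Country A's best replies are Free→T1, Moderate→T0, High→T3; Country B's induced payoffs -5, -3, -4; outcome (T0, Moderate), payoffs (7, -3).
Country B gets -3 moving first and 4 moving second, so Country B prefers to move second.

second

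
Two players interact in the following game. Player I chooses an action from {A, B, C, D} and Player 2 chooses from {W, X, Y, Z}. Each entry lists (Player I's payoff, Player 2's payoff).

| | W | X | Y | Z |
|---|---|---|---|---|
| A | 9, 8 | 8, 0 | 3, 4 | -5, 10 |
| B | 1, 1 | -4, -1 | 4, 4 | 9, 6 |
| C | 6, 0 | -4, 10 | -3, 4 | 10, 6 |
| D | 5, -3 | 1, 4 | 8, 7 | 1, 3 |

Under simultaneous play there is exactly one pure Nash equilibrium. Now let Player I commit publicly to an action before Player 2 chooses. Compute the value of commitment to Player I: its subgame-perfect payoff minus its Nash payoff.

1

Solve by backward induction (Player I leads).
- A: Player 2 compares 8, 0, 4, 10 and picks Z; Player I would get -5.
- B: Player 2 compares 1, -1, 4, 6 and picks Z; Player I would get 9.
- C: Player 2 compares 0, 10, 4, 6 and picks X; Player I would get -4.
- D: Player 2 compares -3, 4, 7, 3 and picks Y; Player I would get 8.
Among -5, 9, -4, 8, the best is 9 at B. Subgame-perfect outcome: (B, Z) with payoffs (9, 6).
Now find the simultaneous Nash equilibrium.
Player I's best replies: W→A; X→A; Y→D; Z→C.
Player 2's best replies: A→Z; B→Z; C→X; D→Y.
The unique mutual best reply is (D, Y), giving (8, 7).
Player I's commitment gain: 9 − 8 = 1.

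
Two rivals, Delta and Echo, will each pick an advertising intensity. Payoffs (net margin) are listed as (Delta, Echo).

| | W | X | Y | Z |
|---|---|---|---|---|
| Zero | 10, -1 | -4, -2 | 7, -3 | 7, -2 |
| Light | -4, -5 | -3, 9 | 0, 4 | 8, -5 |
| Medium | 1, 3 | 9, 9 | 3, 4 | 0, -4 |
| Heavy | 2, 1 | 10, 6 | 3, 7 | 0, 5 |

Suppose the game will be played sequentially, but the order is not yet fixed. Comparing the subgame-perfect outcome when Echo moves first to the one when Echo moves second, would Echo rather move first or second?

If Delta leads: Echo's best replies are Zero→W, Light→X, Medium→X, Heavy→Y; Delta's induced payoffs 10, -3, 9, 3; outcome (Zero, W), payoffs (10, -1).
If Echo leads: Delta's best replies are W→Zero, X→Heavy, Y→Zero, Z→Light; Echo's induced payoffs -1, 6, -3, -5; outcome (Heavy, X), payoffs (10, 6).
Echo gets 6 moving first and -1 moving second, so Echo prefers to move first.

first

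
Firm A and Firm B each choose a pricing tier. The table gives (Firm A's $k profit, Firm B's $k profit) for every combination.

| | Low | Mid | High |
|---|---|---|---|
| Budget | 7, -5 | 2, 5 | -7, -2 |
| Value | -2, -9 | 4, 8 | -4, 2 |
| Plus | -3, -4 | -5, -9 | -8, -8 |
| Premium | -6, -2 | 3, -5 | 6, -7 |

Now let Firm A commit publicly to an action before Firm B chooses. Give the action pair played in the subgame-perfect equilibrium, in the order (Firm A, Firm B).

Solve by backward induction (Firm A leads).
- Budget → Firm B plays Mid (best of -5, 5, -2); Firm A gets 2.
- Value → Firm B plays Mid (best of -9, 8, 2); Firm A gets 4.
- Plus → Firm B plays Low (best of -4, -9, -8); Firm A gets -3.
- Premium → Firm B plays Low (best of -2, -5, -7); Firm A gets -6.
Among 2, 4, -3, -6, the best is 4 at Value. Subgame-perfect outcome: (Value, Mid) with payoffs (4, 8).

(Value, Mid)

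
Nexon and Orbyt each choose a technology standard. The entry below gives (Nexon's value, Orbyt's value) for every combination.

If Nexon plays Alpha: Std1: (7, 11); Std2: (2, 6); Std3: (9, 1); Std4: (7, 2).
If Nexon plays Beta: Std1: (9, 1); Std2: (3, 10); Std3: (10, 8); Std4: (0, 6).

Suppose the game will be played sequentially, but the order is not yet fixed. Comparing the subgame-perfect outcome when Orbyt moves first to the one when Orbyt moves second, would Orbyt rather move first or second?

If Nexon leads: Orbyt's best replies are Alpha→Std1, Beta→Std2; Nexon's induced payoffs 7, 3; outcome (Alpha, Std1), payoffs (7, 11).
If Orbyt leads: Nexon's best replies are Std1→Beta, Std2→Beta, Std3→Beta, Std4→Alpha; Orbyt's induced payoffs 1, 10, 8, 2; outcome (Beta, Std2), payoffs (3, 10).
Orbyt gets 10 moving first and 11 moving second, so Orbyt prefers to move second.

second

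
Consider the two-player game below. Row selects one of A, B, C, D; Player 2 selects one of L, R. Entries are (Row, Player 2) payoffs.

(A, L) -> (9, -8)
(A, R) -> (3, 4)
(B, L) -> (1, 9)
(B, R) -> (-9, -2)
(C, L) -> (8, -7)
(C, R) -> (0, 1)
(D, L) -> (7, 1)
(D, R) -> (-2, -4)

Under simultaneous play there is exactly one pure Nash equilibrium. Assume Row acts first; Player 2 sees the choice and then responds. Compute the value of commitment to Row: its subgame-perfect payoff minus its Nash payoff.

4

Solve by backward induction (Row leads).
- A → Player 2 plays R (best of -8, 4); Row gets 3.
- B → Player 2 plays L (best of 9, -2); Row gets 1.
- C → Player 2 plays R (best of -7, 1); Row gets 0.
- D → Player 2 plays L (best of 1, -4); Row gets 7.
Row's induced payoffs are 3, 1, 0, 7, so Row commits to D. Subgame-perfect outcome: (D, L) with payoffs (7, 1).
For the simultaneous game, intersect best replies.
Row's best replies: L→A; R→A.
Player 2's best replies: A→R; B→L; C→R; D→L.
Only (A, R) has each player best-responding; Nash payoffs (3, 4).
Row's commitment gain: 7 − 3 = 4.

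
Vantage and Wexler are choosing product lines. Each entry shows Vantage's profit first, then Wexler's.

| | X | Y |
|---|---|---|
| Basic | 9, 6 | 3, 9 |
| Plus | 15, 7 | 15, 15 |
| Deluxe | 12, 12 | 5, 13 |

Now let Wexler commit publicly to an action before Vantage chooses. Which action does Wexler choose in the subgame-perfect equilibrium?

Work backward from Vantage's decision.
- X → Vantage plays Plus (best of 9, 15, 12); Wexler gets 7.
- Y → Vantage plays Plus (best of 3, 15, 5); Wexler gets 15.
Maximizing over 7, 15, Wexler chooses Y. Subgame-perfect outcome: (Plus, Y) with payoffs (15, 15).

Y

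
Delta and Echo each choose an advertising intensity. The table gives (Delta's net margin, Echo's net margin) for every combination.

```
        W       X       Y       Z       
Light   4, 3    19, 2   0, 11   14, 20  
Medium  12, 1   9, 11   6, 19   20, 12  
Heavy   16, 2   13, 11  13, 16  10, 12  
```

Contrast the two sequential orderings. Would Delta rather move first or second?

first

If Delta leads: Echo's best replies are Light→Z, Medium→Y, Heavy→Y; Delta's induced payoffs 14, 6, 13; outcome (Light, Z), payoffs (14, 20).
If Echo leads: Delta's best replies are W→Heavy, X→Light, Y→Heavy, Z→Medium; Echo's induced payoffs 2, 2, 16, 12; outcome (Heavy, Y), payoffs (13, 16).
Delta gets 14 moving first and 13 moving second, so Delta prefers to move first.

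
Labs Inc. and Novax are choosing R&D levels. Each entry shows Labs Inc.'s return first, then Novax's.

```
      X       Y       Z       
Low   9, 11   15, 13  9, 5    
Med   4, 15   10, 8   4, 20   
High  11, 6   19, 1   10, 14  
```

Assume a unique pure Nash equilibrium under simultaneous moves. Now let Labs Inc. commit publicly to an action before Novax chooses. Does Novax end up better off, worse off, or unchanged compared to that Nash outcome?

Work backward from Novax's decision.
- Low: Novax compares 11, 13, 5 and picks Y; Labs Inc. would get 15.
- Med: Novax compares 15, 8, 20 and picks Z; Labs Inc. would get 4.
- High: Novax compares 6, 1, 14 and picks Z; Labs Inc. would get 10.
Among 15, 4, 10, the best is 15 at Low. Subgame-perfect outcome: (Low, Y) with payoffs (15, 13).
Now find the simultaneous Nash equilibrium.
Labs Inc.'s best replies: X→High; Y→High; Z→High.
Novax's best replies: Low→Y; Med→Z; High→Z.
The unique mutual best reply is (High, Z), giving (10, 14).
Novax earns 13 sequentially versus 14 at the Nash outcome: worse off.

worse off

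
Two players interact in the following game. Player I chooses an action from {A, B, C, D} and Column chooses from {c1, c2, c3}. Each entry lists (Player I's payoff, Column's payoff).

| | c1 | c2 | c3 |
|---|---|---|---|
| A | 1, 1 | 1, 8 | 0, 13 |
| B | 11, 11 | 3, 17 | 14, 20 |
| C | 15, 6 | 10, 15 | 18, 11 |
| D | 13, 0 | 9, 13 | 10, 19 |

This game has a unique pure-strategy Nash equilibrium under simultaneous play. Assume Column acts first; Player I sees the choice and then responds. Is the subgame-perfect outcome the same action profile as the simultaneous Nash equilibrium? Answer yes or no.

yes

Player I best-responds to each possible Column move:
- c1: Player I compares 1, 11, 15, 13 and picks C; Column would get 6.
- c2: Player I compares 1, 3, 10, 9 and picks C; Column would get 15.
- c3: Player I compares 0, 14, 18, 10 and picks C; Column would get 11.
Maximizing over 6, 15, 11, Column chooses c2. Subgame-perfect outcome: (C, c2) with payoffs (10, 15).
For the simultaneous game, intersect best replies.
Player I's best replies: c1→C; c2→C; c3→C.
Column's best replies: A→c3; B→c3; C→c2; D→c3.
Only (C, c2) has each player best-responding; Nash payoffs (10, 15).
Sequential outcome (C, c2) coincides with the Nash profile (C, c2).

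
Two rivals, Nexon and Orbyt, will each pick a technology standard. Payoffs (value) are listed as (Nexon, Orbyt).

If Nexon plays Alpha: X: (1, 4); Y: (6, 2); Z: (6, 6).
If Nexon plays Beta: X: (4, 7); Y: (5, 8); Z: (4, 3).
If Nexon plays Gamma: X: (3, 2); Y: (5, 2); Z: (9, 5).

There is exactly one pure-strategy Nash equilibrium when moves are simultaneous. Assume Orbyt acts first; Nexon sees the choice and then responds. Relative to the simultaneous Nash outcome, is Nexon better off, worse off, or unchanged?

Solve by backward induction (Orbyt leads).
- X: BR = Beta, leader payoff 7.
- Y: BR = Alpha, leader payoff 2.
- Z: BR = Gamma, leader payoff 5.
Orbyt's induced payoffs are 7, 2, 5, so Orbyt commits to X. Subgame-perfect outcome: (Beta, X) with payoffs (4, 7).
For the simultaneous game, intersect best replies.
Nexon's best replies: X→Beta; Y→Alpha; Z→Gamma.
Orbyt's best replies: Alpha→Z; Beta→Y; Gamma→Z.
Only (Gamma, Z) has each player best-responding; Nash payoffs (9, 5).
Nexon earns 4 sequentially versus 9 at the Nash outcome: worse off.

worse off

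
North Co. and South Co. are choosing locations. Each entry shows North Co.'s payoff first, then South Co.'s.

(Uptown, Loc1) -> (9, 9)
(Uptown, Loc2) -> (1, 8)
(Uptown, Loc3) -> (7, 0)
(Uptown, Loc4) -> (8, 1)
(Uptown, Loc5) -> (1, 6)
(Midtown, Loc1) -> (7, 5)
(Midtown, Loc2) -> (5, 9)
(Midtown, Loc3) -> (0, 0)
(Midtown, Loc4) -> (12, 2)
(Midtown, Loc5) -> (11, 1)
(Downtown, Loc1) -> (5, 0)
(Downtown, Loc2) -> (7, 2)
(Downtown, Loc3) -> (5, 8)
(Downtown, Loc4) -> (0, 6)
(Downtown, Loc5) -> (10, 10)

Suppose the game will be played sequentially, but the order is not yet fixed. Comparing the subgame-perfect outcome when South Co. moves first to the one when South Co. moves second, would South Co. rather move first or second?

second

If North Co. leads: South Co.'s best replies are Uptown→Loc1, Midtown→Loc2, Downtown→Loc5; North Co.'s induced payoffs 9, 5, 10; outcome (Downtown, Loc5), payoffs (10, 10).
If South Co. leads: North Co.'s best replies are Loc1→Uptown, Loc2→Downtown, Loc3→Uptown, Loc4→Midtown, Loc5→Midtown; South Co.'s induced payoffs 9, 2, 0, 2, 1; outcome (Uptown, Loc1), payoffs (9, 9).
South Co. gets 9 moving first and 10 moving second, so South Co. prefers to move second.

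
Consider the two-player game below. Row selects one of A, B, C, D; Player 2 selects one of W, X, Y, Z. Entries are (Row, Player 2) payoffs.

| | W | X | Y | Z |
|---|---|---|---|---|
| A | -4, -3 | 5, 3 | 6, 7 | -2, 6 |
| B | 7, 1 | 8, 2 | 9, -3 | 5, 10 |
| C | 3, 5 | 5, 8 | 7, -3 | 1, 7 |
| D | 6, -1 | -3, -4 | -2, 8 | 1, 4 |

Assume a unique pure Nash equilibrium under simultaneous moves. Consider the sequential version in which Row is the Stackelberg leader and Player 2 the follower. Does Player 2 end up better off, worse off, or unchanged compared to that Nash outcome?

Work backward from Player 2's decision.
- A → Player 2 plays Y (best of -3, 3, 7, 6); Row gets 6.
- B → Player 2 plays Z (best of 1, 2, -3, 10); Row gets 5.
- C → Player 2 plays X (best of 5, 8, -3, 7); Row gets 5.
- D → Player 2 plays Y (best of -1, -4, 8, 4); Row gets -2.
Among 6, 5, 5, -2, the best is 6 at A. Subgame-perfect outcome: (A, Y) with payoffs (6, 7).
Now find the simultaneous Nash equilibrium.
Row's best replies: W→B; X→B; Y→B; Z→B.
Player 2's best replies: A→Y; B→Z; C→X; D→Y.
The unique mutual best reply is (B, Z), giving (5, 10).
Player 2 earns 7 sequentially versus 10 at the Nash outcome: worse off.

worse off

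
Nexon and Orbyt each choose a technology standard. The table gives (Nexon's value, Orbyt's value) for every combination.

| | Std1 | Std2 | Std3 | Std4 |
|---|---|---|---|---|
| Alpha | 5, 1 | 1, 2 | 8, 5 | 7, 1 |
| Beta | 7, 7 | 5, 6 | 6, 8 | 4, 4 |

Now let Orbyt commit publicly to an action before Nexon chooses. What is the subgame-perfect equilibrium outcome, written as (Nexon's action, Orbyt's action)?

(Beta, Std1)

Work backward from Nexon's decision.
- Std1 → Nexon plays Beta (best of 5, 7); Orbyt gets 7.
- Std2 → Nexon plays Beta (best of 1, 5); Orbyt gets 6.
- Std3 → Nexon plays Alpha (best of 8, 6); Orbyt gets 5.
- Std4 → Nexon plays Alpha (best of 7, 4); Orbyt gets 1.
Among 7, 6, 5, 1, the best is 7 at Std1. Subgame-perfect outcome: (Beta, Std1) with payoffs (7, 7).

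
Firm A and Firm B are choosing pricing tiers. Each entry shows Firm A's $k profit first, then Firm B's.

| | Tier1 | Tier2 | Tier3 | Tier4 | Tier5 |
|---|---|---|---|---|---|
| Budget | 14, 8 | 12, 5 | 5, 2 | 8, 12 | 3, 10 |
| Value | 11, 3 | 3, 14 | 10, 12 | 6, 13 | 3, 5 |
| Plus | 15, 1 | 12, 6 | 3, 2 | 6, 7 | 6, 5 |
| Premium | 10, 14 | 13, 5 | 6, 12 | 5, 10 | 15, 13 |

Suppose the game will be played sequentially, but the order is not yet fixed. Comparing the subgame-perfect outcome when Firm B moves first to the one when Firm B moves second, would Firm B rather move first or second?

If Firm A leads: Firm B's best replies are Budget→Tier4, Value→Tier2, Plus→Tier4, Premium→Tier1; Firm A's induced payoffs 8, 3, 6, 10; outcome (Premium, Tier1), payoffs (10, 14).
If Firm B leads: Firm A's best replies are Tier1→Plus, Tier2→Premium, Tier3→Value, Tier4→Budget, Tier5→Premium; Firm B's induced payoffs 1, 5, 12, 12, 13; outcome (Premium, Tier5), payoffs (15, 13).
Firm B gets 13 moving first and 14 moving second, so Firm B prefers to move second.

second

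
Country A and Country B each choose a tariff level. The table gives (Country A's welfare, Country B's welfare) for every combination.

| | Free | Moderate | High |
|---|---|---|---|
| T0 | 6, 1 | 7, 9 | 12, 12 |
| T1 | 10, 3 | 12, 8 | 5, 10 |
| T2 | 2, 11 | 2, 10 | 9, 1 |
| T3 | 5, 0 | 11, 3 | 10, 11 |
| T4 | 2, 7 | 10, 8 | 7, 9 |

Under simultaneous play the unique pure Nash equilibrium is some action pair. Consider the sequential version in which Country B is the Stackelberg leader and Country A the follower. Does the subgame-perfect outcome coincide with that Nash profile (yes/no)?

Country A best-responds to each possible Country B move:
- Free: BR = T1, leader payoff 3.
- Moderate: BR = T1, leader payoff 8.
- High: BR = T0, leader payoff 12.
Country B's induced payoffs are 3, 8, 12, so Country B commits to High. Subgame-perfect outcome: (T0, High) with payoffs (12, 12).
Under simultaneous play:
Country A's best replies: Free→T1; Moderate→T1; High→T0.
Country B's best replies: T0→High; T1→High; T2→Free; T3→High; T4→High.
The unique mutual best reply is (T0, High), giving (12, 12).
Sequential outcome (T0, High) coincides with the Nash profile (T0, High).

yes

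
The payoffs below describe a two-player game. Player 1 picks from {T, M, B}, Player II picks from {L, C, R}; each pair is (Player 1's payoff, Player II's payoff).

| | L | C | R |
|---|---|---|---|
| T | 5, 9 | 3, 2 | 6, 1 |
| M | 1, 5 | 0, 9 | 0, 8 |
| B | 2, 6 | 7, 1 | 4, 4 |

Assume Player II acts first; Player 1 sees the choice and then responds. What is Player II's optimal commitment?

Work backward from Player 1's decision.
- L → Player 1 plays T (best of 5, 1, 2); Player II gets 9.
- C → Player 1 plays B (best of 3, 0, 7); Player II gets 1.
- R → Player 1 plays T (best of 6, 0, 4); Player II gets 1.
Player II's induced payoffs are 9, 1, 1, so Player II commits to L. Subgame-perfect outcome: (T, L) with payoffs (5, 9).

L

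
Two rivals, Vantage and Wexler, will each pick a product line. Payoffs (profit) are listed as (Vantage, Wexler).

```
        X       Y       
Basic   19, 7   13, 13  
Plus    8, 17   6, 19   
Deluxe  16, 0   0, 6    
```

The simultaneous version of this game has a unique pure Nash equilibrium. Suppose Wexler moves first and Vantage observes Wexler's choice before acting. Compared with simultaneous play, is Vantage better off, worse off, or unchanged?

Vantage best-responds to each possible Wexler move:
- X: Vantage compares 19, 8, 16 and picks Basic; Wexler would get 7.
- Y: Vantage compares 13, 6, 0 and picks Basic; Wexler would get 13.
Wexler's induced payoffs are 7, 13, so Wexler commits to Y. Subgame-perfect outcome: (Basic, Y) with payoffs (13, 13).
For the simultaneous game, intersect best replies.
Vantage's best replies: X→Basic; Y→Basic.
Wexler's best replies: Basic→Y; Plus→Y; Deluxe→Y.
The unique mutual best reply is (Basic, Y), giving (13, 13).
Vantage earns 13 sequentially versus 13 at the Nash outcome: unchanged.

unchanged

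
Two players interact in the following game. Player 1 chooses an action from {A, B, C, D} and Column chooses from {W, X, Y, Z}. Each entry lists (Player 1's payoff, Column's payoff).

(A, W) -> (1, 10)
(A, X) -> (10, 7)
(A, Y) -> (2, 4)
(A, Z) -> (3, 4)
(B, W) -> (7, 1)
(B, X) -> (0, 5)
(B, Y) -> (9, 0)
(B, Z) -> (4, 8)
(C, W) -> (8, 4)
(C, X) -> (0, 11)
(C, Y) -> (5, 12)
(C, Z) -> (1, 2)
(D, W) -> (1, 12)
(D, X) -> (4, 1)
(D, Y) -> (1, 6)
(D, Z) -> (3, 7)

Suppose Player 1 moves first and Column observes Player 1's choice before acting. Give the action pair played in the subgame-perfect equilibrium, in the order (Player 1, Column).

(C, Y)

Column best-responds to each possible Player 1 move:
- A: Column compares 10, 7, 4, 4 and picks W; Player 1 would get 1.
- B: Column compares 1, 5, 0, 8 and picks Z; Player 1 would get 4.
- C: Column compares 4, 11, 12, 2 and picks Y; Player 1 would get 5.
- D: Column compares 12, 1, 6, 7 and picks W; Player 1 would get 1.
Among 1, 4, 5, 1, the best is 5 at C. Subgame-perfect outcome: (C, Y) with payoffs (5, 12).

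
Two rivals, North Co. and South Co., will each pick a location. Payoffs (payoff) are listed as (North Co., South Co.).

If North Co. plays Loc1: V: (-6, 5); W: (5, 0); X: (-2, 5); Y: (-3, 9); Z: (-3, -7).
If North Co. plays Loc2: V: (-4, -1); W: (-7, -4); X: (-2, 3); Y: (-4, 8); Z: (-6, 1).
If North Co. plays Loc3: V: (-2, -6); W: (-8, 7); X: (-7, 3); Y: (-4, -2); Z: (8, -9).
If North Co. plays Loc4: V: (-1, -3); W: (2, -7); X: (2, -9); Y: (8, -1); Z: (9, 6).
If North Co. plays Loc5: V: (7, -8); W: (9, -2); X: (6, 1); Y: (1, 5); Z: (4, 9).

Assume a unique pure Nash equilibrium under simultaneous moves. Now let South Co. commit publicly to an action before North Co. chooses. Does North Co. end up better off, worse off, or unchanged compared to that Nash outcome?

Backward induction with South Co. moving first.
- V: North Co. compares -6, -4, -2, -1, 7 and picks Loc5; South Co. would get -8.
- W: North Co. compares 5, -7, -8, 2, 9 and picks Loc5; South Co. would get -2.
- X: North Co. compares -2, -2, -7, 2, 6 and picks Loc5; South Co. would get 1.
- Y: North Co. compares -3, -4, -4, 8, 1 and picks Loc4; South Co. would get -1.
- Z: North Co. compares -3, -6, 8, 9, 4 and picks Loc4; South Co. would get 6.
Maximizing over -8, -2, 1, -1, 6, South Co. chooses Z. Subgame-perfect outcome: (Loc4, Z) with payoffs (9, 6).
For the simultaneous game, intersect best replies.
North Co.'s best replies: V→Loc5; W→Loc5; X→Loc5; Y→Loc4; Z→Loc4.
South Co.'s best replies: Loc1→Y; Loc2→Y; Loc3→W; Loc4→Z; Loc5→Z.
The unique mutual best reply is (Loc4, Z), giving (9, 6).
North Co. earns 9 sequentially versus 9 at the Nash outcome: unchanged.

unchanged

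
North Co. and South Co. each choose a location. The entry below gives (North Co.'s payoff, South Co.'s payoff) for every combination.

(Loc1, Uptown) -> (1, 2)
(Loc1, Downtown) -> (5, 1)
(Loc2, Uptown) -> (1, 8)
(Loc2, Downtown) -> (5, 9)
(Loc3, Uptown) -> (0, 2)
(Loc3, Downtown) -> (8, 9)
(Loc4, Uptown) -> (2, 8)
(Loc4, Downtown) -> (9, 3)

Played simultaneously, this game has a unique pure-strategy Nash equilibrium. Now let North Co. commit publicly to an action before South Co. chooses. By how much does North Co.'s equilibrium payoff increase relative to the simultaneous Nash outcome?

Solve by backward induction (North Co. leads).
- Loc1 → South Co. plays Uptown (best of 2, 1); North Co. gets 1.
- Loc2 → South Co. plays Downtown (best of 8, 9); North Co. gets 5.
- Loc3 → South Co. plays Downtown (best of 2, 9); North Co. gets 8.
- Loc4 → South Co. plays Uptown (best of 8, 3); North Co. gets 2.
North Co.'s induced payoffs are 1, 5, 8, 2, so North Co. commits to Loc3. Subgame-perfect outcome: (Loc3, Downtown) with payoffs (8, 9).
Now find the simultaneous Nash equilibrium.
North Co.'s best replies: Uptown→Loc4; Downtown→Loc4.
South Co.'s best replies: Loc1→Uptown; Loc2→Downtown; Loc3→Downtown; Loc4→Uptown.
The unique mutual best reply is (Loc4, Uptown), giving (2, 8).
North Co.'s commitment gain: 8 − 2 = 6.

6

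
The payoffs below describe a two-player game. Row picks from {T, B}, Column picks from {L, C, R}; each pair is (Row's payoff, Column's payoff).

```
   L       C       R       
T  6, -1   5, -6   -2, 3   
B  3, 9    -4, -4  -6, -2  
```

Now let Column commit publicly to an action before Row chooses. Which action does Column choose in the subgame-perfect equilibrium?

R

Row best-responds to each possible Column move:
- L: Row compares 6, 3 and picks T; Column would get -1.
- C: Row compares 5, -4 and picks T; Column would get -6.
- R: Row compares -2, -6 and picks T; Column would get 3.
Maximizing over -1, -6, 3, Column chooses R. Subgame-perfect outcome: (T, R) with payoffs (-2, 3).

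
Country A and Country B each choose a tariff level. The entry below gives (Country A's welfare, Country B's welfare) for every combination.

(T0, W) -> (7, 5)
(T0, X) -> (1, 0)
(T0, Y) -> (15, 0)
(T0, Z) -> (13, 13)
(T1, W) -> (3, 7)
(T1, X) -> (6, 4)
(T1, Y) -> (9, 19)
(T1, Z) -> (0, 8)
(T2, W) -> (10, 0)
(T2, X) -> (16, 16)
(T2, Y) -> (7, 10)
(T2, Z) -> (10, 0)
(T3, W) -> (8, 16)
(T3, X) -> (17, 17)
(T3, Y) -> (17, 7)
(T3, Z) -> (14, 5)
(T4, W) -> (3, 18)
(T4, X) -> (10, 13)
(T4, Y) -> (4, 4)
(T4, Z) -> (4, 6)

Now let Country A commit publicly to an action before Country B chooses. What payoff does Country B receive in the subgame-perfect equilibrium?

Work backward from Country B's decision.
- T0 → Country B plays Z (best of 5, 0, 0, 13); Country A gets 13.
- T1 → Country B plays Y (best of 7, 4, 19, 8); Country A gets 9.
- T2 → Country B plays X (best of 0, 16, 10, 0); Country A gets 16.
- T3 → Country B plays X (best of 16, 17, 7, 5); Country A gets 17.
- T4 → Country B plays W (best of 18, 13, 4, 6); Country A gets 3.
Maximizing over 13, 9, 16, 17, 3, Country A chooses T3. Subgame-perfect outcome: (T3, X) with payoffs (17, 17).

17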